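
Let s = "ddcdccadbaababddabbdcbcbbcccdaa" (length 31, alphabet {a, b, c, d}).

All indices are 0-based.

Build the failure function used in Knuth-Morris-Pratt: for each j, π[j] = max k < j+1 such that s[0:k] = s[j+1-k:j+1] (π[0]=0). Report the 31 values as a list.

[0, 1, 0, 1, 0, 0, 0, 1, 0, 0, 0, 0, 0, 0, 1, 2, 0, 0, 0, 1, 0, 0, 0, 0, 0, 0, 0, 0, 1, 0, 0]

π[0] = 0
j=1 s[j]='d': π[1]=1 (border 'd')
j=2 s[j]='c': k: 1→0; π[2]=0 (border '')
j=3 s[j]='d': π[3]=1 (border 'd')
j=4 s[j]='c': k: 1→0; π[4]=0 (border '')
j=5 s[j]='c': π[5]=0 (border '')
j=6 s[j]='a': π[6]=0 (border '')
j=7 s[j]='d': π[7]=1 (border 'd')
j=8 s[j]='b': k: 1→0; π[8]=0 (border '')
j=9 s[j]='a': π[9]=0 (border '')
j=10 s[j]='a': π[10]=0 (border '')
j=11 s[j]='b': π[11]=0 (border '')
j=12 s[j]='a': π[12]=0 (border '')
j=13 s[j]='b': π[13]=0 (border '')
j=14 s[j]='d': π[14]=1 (border 'd')
j=15 s[j]='d': π[15]=2 (border 'dd')
j=16 s[j]='a': k: 2→1→0; π[16]=0 (border '')
j=17 s[j]='b': π[17]=0 (border '')
j=18 s[j]='b': π[18]=0 (border '')
j=19 s[j]='d': π[19]=1 (border 'd')
j=20 s[j]='c': k: 1→0; π[20]=0 (border '')
j=21 s[j]='b': π[21]=0 (border '')
j=22 s[j]='c': π[22]=0 (border '')
j=23 s[j]='b': π[23]=0 (border '')
j=24 s[j]='b': π[24]=0 (border '')
j=25 s[j]='c': π[25]=0 (border '')
j=26 s[j]='c': π[26]=0 (border '')
j=27 s[j]='c': π[27]=0 (border '')
j=28 s[j]='d': π[28]=1 (border 'd')
j=29 s[j]='a': k: 1→0; π[29]=0 (border '')
j=30 s[j]='a': π[30]=0 (border '')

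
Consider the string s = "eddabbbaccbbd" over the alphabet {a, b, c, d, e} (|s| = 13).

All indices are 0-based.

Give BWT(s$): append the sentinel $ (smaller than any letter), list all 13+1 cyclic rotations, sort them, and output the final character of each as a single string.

rank  rotation        last
    0  $eddabbbaccbbd  d
    1  abbbaccbbd$edd  d
    2  accbbd$eddabbb  b
    3  baccbbd$eddabb  b
    4  bbaccbbd$eddab  b
    5  bbbaccbbd$edda  a
    6  bbd$eddabbbacc  c
    7  bd$eddabbbaccb  b
    8  cbbd$eddabbbac  c
    9  ccbbd$eddabbba  a
   10  d$eddabbbaccbb  b
   11  dabbbaccbbd$ed  d
   12  ddabbbaccbbd$e  e
   13  eddabbbaccbbd$  $

ddbbbacbcabde$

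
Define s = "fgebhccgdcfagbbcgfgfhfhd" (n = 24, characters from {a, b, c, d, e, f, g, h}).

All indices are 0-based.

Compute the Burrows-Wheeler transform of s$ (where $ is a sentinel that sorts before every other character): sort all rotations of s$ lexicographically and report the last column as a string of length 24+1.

rank  rotation                   last
    0  $fgebhccgdcfagbbcgfgfhfhd  d
    1  agbbcgfgfhfhd$fgebhccgdcf  f
    2  bbcgfgfhfhd$fgebhccgdcfag  g
    3  bcgfgfhfhd$fgebhccgdcfagb  b
    4  bhccgdcfagbbcgfgfhfhd$fge  e
    5  ccgdcfagbbcgfgfhfhd$fgebh  h
    6  cfagbbcgfgfhfhd$fgebhccgd  d
    7  cgdcfagbbcgfgfhfhd$fgebhc  c
    8  cgfgfhfhd$fgebhccgdcfagbb  b
    9  d$fgebhccgdcfagbbcgfgfhfh  h
   10  dcfagbbcgfgfhfhd$fgebhccg  g
   11  ebhccgdcfagbbcgfgfhfhd$fg  g
   12  fagbbcgfgfhfhd$fgebhccgdc  c
   13  fgebhccgdcfagbbcgfgfhfhd$  $
   14  fgfhfhd$fgebhccgdcfagbbcg  g
   15  fhd$fgebhccgdcfagbbcgfgfh  h
   16  fhfhd$fgebhccgdcfagbbcgfg  g
   17  gbbcgfgfhfhd$fgebhccgdcfa  a
   18  gdcfagbbcgfgfhfhd$fgebhcc  c
   19  gebhccgdcfagbbcgfgfhfhd$f  f
   20  gfgfhfhd$fgebhccgdcfagbbc  c
   21  gfhfhd$fgebhccgdcfagbbcgf  f
   22  hccgdcfagbbcgfgfhfhd$fgeb  b
   23  hd$fgebhccgdcfagbbcgfgfhf  f
   24  hfhd$fgebhccgdcfagbbcgfgf  f

dfgbehdcbhggc$ghgacfcfbff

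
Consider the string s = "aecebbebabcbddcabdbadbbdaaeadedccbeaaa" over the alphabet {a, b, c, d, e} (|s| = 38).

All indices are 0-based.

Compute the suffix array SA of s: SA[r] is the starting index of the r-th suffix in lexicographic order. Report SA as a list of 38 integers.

[37, 36, 35, 24, 8, 15, 19, 27, 25, 0, 7, 18, 21, 4, 9, 22, 16, 11, 33, 5, 14, 10, 32, 31, 2, 23, 17, 20, 13, 30, 12, 28, 34, 26, 6, 3, 1, 29]

rank→(start, suffix):
  0 → (37, 'a')
  1 → (36, 'aa')
  2 → (35, 'aaa')
  3 → (24, 'aaeadedccbeaaa')
  4 → (8, 'abcbddcabdbadbbdaaeadedccbeaaa')
  5 → (15, 'abdbadbbdaaeadedccbeaaa')
  6 → (19, 'adbbdaaeadedccbeaaa')
  7 → (27, 'adedccbeaaa')
  8 → (25, 'aeadedccbeaaa')
  9 → (0, 'aecebbebabcbddcabdbadbbdaaeadedccbeaaa')
  10 → (7, 'babcbddcabdbadbbdaaeadedccbeaaa')
  11 → (18, 'badbbdaaeadedccbeaaa')
  12 → (21, 'bbdaaeadedccbeaaa')
  13 → (4, 'bbebabcbddcabdbadbbdaaeadedccbeaaa')
  14 → (9, 'bcbddcabdbadbbdaaeadedccbeaaa')
  15 → (22, 'bdaaeadedccbeaaa')
  16 → (16, 'bdbadbbdaaeadedccbeaaa')
  17 → (11, 'bddcabdbadbbdaaeadedccbeaaa')
  18 → (33, 'beaaa')
  19 → (5, 'bebabcbddcabdbadbbdaaeadedccbeaaa')
  20 → (14, 'cabdbadbbdaaeadedccbeaaa')
  21 → (10, 'cbddcabdbadbbdaaeadedccbeaaa')
  22 → (32, 'cbeaaa')
  23 → (31, 'ccbeaaa')
  24 → (2, 'cebbebabcbddcabdbadbbdaaeadedccbeaaa')
  25 → (23, 'daaeadedccbeaaa')
  26 → (17, 'dbadbbdaaeadedccbeaaa')
  27 → (20, 'dbbdaaeadedccbeaaa')
  28 → (13, 'dcabdbadbbdaaeadedccbeaaa')
  29 → (30, 'dccbeaaa')
  30 → (12, 'ddcabdbadbbdaaeadedccbeaaa')
  31 → (28, 'dedccbeaaa')
  32 → (34, 'eaaa')
  33 → (26, 'eadedccbeaaa')
  34 → (6, 'ebabcbddcabdbadbbdaaeadedccbeaaa')
  35 → (3, 'ebbebabcbddcabdbadbbdaaeadedccbeaaa')
  36 → (1, 'ecebbebabcbddcabdbadbbdaaeadedccbeaaa')
  37 → (29, 'edccbeaaa')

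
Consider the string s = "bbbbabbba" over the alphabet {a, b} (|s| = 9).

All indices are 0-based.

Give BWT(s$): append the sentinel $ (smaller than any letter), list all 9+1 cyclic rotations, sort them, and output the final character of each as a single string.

rank  rotation    last
    0  $bbbbabbba  a
    1  a$bbbbabbb  b
    2  abbba$bbbb  b
    3  ba$bbbbabb  b
    4  babbba$bbb  b
    5  bba$bbbbab  b
    6  bbabbba$bb  b
    7  bbba$bbbba  a
    8  bbbabbba$b  b
    9  bbbbabbba$  $

abbbbbbab$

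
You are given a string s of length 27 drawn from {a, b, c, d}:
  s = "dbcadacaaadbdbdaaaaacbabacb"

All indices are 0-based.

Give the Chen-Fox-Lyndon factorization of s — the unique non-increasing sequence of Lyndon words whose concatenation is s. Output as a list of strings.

["d", "bc", "ad", "ac", "aaadbdbd", "aaaaacbabacb"]

emit factor 1: 'd' (i=0, period=1)
emit factor 2: 'bc' (i=1, period=2)
emit factor 3: 'ad' (i=3, period=2)
emit factor 4: 'ac' (i=5, period=2)
emit factor 5: 'aaadbdbd' (i=7, period=8)
emit factor 6: 'aaaaacbabacb' (i=15, period=12)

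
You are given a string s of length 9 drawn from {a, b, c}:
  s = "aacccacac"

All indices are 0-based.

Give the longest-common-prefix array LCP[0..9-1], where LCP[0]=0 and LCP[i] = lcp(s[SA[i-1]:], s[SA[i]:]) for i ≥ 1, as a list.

rank→(start, suffix):
  0 → (0, 'aacccacac')
  1 → (7, 'ac')
  2 → (5, 'acac')
  3 → (1, 'acccacac')
  4 → (8, 'c')
  5 → (6, 'cac')
  6 → (4, 'cacac')
  7 → (3, 'ccacac')
  8 → (2, 'cccacac')

SA = [0, 7, 5, 1, 8, 6, 4, 3, 2]
i: (SA[i-1],SA[i]) lcp shared
  1: (0,7) 1 'a'
  2: (7,5) 2 'ac'
  3: (5,1) 2 'ac'
  4: (1,8) 0 ''
  5: (8,6) 1 'c'
  6: (6,4) 3 'cac'
  7: (4,3) 1 'c'
  8: (3,2) 2 'cc'

[0, 1, 2, 2, 0, 1, 3, 1, 2]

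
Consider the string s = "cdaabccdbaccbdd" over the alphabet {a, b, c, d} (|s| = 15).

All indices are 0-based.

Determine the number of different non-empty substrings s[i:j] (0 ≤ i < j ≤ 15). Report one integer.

107

sorted suffixes:
  #0 SA[0]=2  'aabccdbaccbdd'
  #1 SA[1]=3  'abccdbaccbdd'
  #2 SA[2]=9  'accbdd'
  #3 SA[3]=8  'baccbdd'
  #4 SA[4]=4  'bccdbaccbdd'
  #5 SA[5]=12  'bdd'
  #6 SA[6]=11  'cbdd'
  #7 SA[7]=10  'ccbdd'
  #8 SA[8]=5  'ccdbaccbdd'
  #9 SA[9]=0  'cdaabccdbaccbdd'
  #10 SA[10]=6  'cdbaccbdd'
  #11 SA[11]=14  'd'
  #12 SA[12]=1  'daabccdbaccbdd'
  #13 SA[13]=7  'dbaccbdd'
  #14 SA[14]=13  'dd'

SA = [2, 3, 9, 8, 4, 12, 11, 10, 5, 0, 6, 14, 1, 7, 13]
i: (SA[i-1],SA[i]) lcp shared
  1: (2,3) 1 'a'
  2: (3,9) 1 'a'
  3: (9,8) 0 ''
  4: (8,4) 1 'b'
  5: (4,12) 1 'b'
  6: (12,11) 0 ''
  7: (11,10) 1 'c'
  8: (10,5) 2 'cc'
  9: (5,0) 1 'c'
  10: (0,6) 2 'cd'
  11: (6,14) 0 ''
  12: (14,1) 1 'd'
  13: (1,7) 1 'd'
  14: (7,13) 1 'd'

n(n+1)/2 = 15·16/2 = 120
Σ LCP = 0 + 1 + 1 + 0 + 1 + 1 + 0 + 1 + 2 + 1 + 2 + 0 + 1 + 1 + 1 = 13
distinct = 120 − 13 = 107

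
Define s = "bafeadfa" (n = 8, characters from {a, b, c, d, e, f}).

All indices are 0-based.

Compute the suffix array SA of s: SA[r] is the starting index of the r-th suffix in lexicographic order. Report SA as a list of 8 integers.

rank | idx | suffix
   0 |   7 | a
   1 |   4 | adfa
   2 |   1 | afeadfa
   3 |   0 | bafeadfa
   4 |   5 | dfa
   5 |   3 | eadfa
   6 |   6 | fa
   7 |   2 | feadfa

[7, 4, 1, 0, 5, 3, 6, 2]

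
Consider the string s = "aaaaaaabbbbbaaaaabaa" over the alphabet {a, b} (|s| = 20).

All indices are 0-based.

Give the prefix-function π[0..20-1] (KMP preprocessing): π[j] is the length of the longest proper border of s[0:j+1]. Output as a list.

π[0] = 0
j=1 s[j]='a': π[1]=1 (border 'a')
j=2 s[j]='a': π[2]=2 (border 'aa')
j=3 s[j]='a': π[3]=3 (border 'aaa')
j=4 s[j]='a': π[4]=4 (border 'aaaa')
j=5 s[j]='a': π[5]=5 (border 'aaaaa')
j=6 s[j]='a': π[6]=6 (border 'aaaaaa')
j=7 s[j]='b': k: 6→5→4→3→2→1→0; π[7]=0 (border '')
j=8 s[j]='b': π[8]=0 (border '')
j=9 s[j]='b': π[9]=0 (border '')
j=10 s[j]='b': π[10]=0 (border '')
j=11 s[j]='b': π[11]=0 (border '')
j=12 s[j]='a': π[12]=1 (border 'a')
j=13 s[j]='a': π[13]=2 (border 'aa')
j=14 s[j]='a': π[14]=3 (border 'aaa')
j=15 s[j]='a': π[15]=4 (border 'aaaa')
j=16 s[j]='a': π[16]=5 (border 'aaaaa')
j=17 s[j]='b': k: 5→4→3→2→1→0; π[17]=0 (border '')
j=18 s[j]='a': π[18]=1 (border 'a')
j=19 s[j]='a': π[19]=2 (border 'aa')

[0, 1, 2, 3, 4, 5, 6, 0, 0, 0, 0, 0, 1, 2, 3, 4, 5, 0, 1, 2]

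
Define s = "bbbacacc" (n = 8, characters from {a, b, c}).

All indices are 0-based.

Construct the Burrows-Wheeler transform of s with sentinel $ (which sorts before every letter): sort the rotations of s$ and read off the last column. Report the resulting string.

cbcbb$caa

rank  rotation   last
    0  $bbbacacc  c
    1  acacc$bbb  b
    2  acc$bbbac  c
    3  bacacc$bb  b
    4  bbacacc$b  b
    5  bbbacacc$  $
    6  c$bbbacac  c
    7  cacc$bbba  a
    8  cc$bbbaca  a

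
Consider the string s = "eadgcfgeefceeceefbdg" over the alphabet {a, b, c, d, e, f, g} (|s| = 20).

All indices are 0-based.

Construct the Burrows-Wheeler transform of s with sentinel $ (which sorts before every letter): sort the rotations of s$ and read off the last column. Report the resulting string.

geffegba$eccgeeeecddf

rank  rotation               last
    0  $eadgcfgeefceeceefbdg  g
    1  adgcfgeefceeceefbdg$e  e
    2  bdg$eadgcfgeefceeceef  f
    3  ceeceefbdg$eadgcfgeef  f
    4  ceefbdg$eadgcfgeefcee  e
    5  cfgeefceeceefbdg$eadg  g
    6  dg$eadgcfgeefceeceefb  b
    7  dgcfgeefceeceefbdg$ea  a
    8  eadgcfgeefceeceefbdg$  $
    9  eceefbdg$eadgcfgeefce  e
   10  eeceefbdg$eadgcfgeefc  c
   11  eefbdg$eadgcfgeefceec  c
   12  eefceeceefbdg$eadgcfg  g
   13  efbdg$eadgcfgeefceece  e
   14  efceeceefbdg$eadgcfge  e
   15  fbdg$eadgcfgeefceecee  e
   16  fceeceefbdg$eadgcfgee  e
   17  fgeefceeceefbdg$eadgc  c
   18  g$eadgcfgeefceeceefbd  d
   19  gcfgeefceeceefbdg$ead  d
   20  geefceeceefbdg$eadgcf  f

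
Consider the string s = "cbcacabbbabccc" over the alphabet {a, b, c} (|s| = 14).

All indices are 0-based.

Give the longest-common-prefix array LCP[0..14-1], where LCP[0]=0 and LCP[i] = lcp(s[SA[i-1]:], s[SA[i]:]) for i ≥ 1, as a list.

rank→(start, suffix):
  0 → (5, 'abbbabccc')
  1 → (9, 'abccc')
  2 → (3, 'acabbbabccc')
  3 → (8, 'babccc')
  4 → (7, 'bbabccc')
  5 → (6, 'bbbabccc')
  6 → (1, 'bcacabbbabccc')
  7 → (10, 'bccc')
  8 → (13, 'c')
  9 → (4, 'cabbbabccc')
  10 → (2, 'cacabbbabccc')
  11 → (0, 'cbcacabbbabccc')
  12 → (12, 'cc')
  13 → (11, 'ccc')

SA = [5, 9, 3, 8, 7, 6, 1, 10, 13, 4, 2, 0, 12, 11]
[i] adj suffixes → lcp
  [1] 5/9 → 2 ('ab')
  [2] 9/3 → 1 ('a')
  [3] 3/8 → 0 ('')
  [4] 8/7 → 1 ('b')
  [5] 7/6 → 2 ('bb')
  [6] 6/1 → 1 ('b')
  [7] 1/10 → 2 ('bc')
  [8] 10/13 → 0 ('')
  [9] 13/4 → 1 ('c')
  [10] 4/2 → 2 ('ca')
  [11] 2/0 → 1 ('c')
  [12] 0/12 → 1 ('c')
  [13] 12/11 → 2 ('cc')

[0, 2, 1, 0, 1, 2, 1, 2, 0, 1, 2, 1, 1, 2]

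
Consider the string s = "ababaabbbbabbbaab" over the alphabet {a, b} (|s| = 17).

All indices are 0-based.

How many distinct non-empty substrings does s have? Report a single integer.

115

sorted suffixes:
  #0 SA[0]=14  'aab'
  #1 SA[1]=4  'aabbbbabbbaab'
  #2 SA[2]=15  'ab'
  #3 SA[3]=2  'abaabbbbabbbaab'
  #4 SA[4]=0  'ababaabbbbabbbaab'
  #5 SA[5]=10  'abbbaab'
  #6 SA[6]=5  'abbbbabbbaab'
  #7 SA[7]=16  'b'
  #8 SA[8]=13  'baab'
  #9 SA[9]=3  'baabbbbabbbaab'
  #10 SA[10]=1  'babaabbbbabbbaab'
  #11 SA[11]=9  'babbbaab'
  #12 SA[12]=12  'bbaab'
  #13 SA[13]=8  'bbabbbaab'
  #14 SA[14]=11  'bbbaab'
  #15 SA[15]=7  'bbbabbbaab'
  #16 SA[16]=6  'bbbbabbbaab'

SA = [14, 4, 15, 2, 0, 10, 5, 16, 13, 3, 1, 9, 12, 8, 11, 7, 6]
rank  pair      lcp
   1  s[14:],s[4:]  3  'aab'
   2  s[4:],s[15:]  1  'a'
   3  s[15:],s[2:]  2  'ab'
   4  s[2:],s[0:]  3  'aba'
   5  s[0:],s[10:]  2  'ab'
   6  s[10:],s[5:]  4  'abbb'
   7  s[5:],s[16:]  0  ''
   8  s[16:],s[13:]  1  'b'
   9  s[13:],s[3:]  4  'baab'
  10  s[3:],s[1:]  2  'ba'
  11  s[1:],s[9:]  3  'bab'
  12  s[9:],s[12:]  1  'b'
  13  s[12:],s[8:]  3  'bba'
  14  s[8:],s[11:]  2  'bb'
  15  s[11:],s[7:]  4  'bbba'
  16  s[7:],s[6:]  3  'bbb'

n(n+1)/2 = 17·18/2 = 153
Σ LCP = 0 + 3 + 1 + 2 + 3 + 2 + 4 + 0 + 1 + 4 + 2 + 3 + 1 + 3 + 2 + 4 + 3 = 38
distinct = 153 − 38 = 115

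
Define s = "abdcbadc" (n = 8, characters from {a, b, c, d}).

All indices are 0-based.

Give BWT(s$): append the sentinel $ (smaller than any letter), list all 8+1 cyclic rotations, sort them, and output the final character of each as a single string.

c$bcaddab

rank  rotation   last
    0  $abdcbadc  c
    1  abdcbadc$  $
    2  adc$abdcb  b
    3  badc$abdc  c
    4  bdcbadc$a  a
    5  c$abdcbad  d
    6  cbadc$abd  d
    7  dc$abdcba  a
    8  dcbadc$ab  b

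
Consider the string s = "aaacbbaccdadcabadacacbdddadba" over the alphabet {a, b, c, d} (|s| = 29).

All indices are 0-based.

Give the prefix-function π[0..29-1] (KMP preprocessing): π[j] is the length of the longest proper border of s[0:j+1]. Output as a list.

[0, 1, 2, 0, 0, 0, 1, 0, 0, 0, 1, 0, 0, 1, 0, 1, 0, 1, 0, 1, 0, 0, 0, 0, 0, 1, 0, 0, 1]

π[0] = 0
j=1 s[j]='a': π[1]=1 (border 'a')
j=2 s[j]='a': π[2]=2 (border 'aa')
j=3 s[j]='c': k: 2→1→0; π[3]=0 (border '')
j=4 s[j]='b': π[4]=0 (border '')
j=5 s[j]='b': π[5]=0 (border '')
j=6 s[j]='a': π[6]=1 (border 'a')
j=7 s[j]='c': k: 1→0; π[7]=0 (border '')
j=8 s[j]='c': π[8]=0 (border '')
j=9 s[j]='d': π[9]=0 (border '')
j=10 s[j]='a': π[10]=1 (border 'a')
j=11 s[j]='d': k: 1→0; π[11]=0 (border '')
j=12 s[j]='c': π[12]=0 (border '')
j=13 s[j]='a': π[13]=1 (border 'a')
j=14 s[j]='b': k: 1→0; π[14]=0 (border '')
j=15 s[j]='a': π[15]=1 (border 'a')
j=16 s[j]='d': k: 1→0; π[16]=0 (border '')
j=17 s[j]='a': π[17]=1 (border 'a')
j=18 s[j]='c': k: 1→0; π[18]=0 (border '')
j=19 s[j]='a': π[19]=1 (border 'a')
j=20 s[j]='c': k: 1→0; π[20]=0 (border '')
j=21 s[j]='b': π[21]=0 (border '')
j=22 s[j]='d': π[22]=0 (border '')
j=23 s[j]='d': π[23]=0 (border '')
j=24 s[j]='d': π[24]=0 (border '')
j=25 s[j]='a': π[25]=1 (border 'a')
j=26 s[j]='d': k: 1→0; π[26]=0 (border '')
j=27 s[j]='b': π[27]=0 (border '')
j=28 s[j]='a': π[28]=1 (border 'a')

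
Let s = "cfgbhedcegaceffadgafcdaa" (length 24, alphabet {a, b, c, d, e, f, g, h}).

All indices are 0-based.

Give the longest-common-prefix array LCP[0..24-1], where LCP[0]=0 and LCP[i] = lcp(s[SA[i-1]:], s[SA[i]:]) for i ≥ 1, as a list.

[0, 1, 1, 1, 1, 0, 0, 1, 2, 1, 0, 1, 1, 0, 1, 1, 0, 1, 1, 1, 0, 2, 1, 0]

rank | idx | suffix
   0 |  23 | a
   1 |  22 | aa
   2 |  10 | aceffadgafcdaa
   3 |  15 | adgafcdaa
   4 |  18 | afcdaa
   5 |   3 | bhedcegaceffadgafcdaa
   6 |  20 | cdaa
   7 |  11 | ceffadgafcdaa
   8 |   7 | cegaceffadgafcdaa
   9 |   0 | cfgbhedcegaceffadgafcdaa
  10 |  21 | daa
  11 |   6 | dcegaceffadgafcdaa
  12 |  16 | dgafcdaa
  13 |   5 | edcegaceffadgafcdaa
  14 |  12 | effadgafcdaa
  15 |   8 | egaceffadgafcdaa
  16 |  14 | fadgafcdaa
  17 |  19 | fcdaa
  18 |  13 | ffadgafcdaa
  19 |   1 | fgbhedcegaceffadgafcdaa
  20 |   9 | gaceffadgafcdaa
  21 |  17 | gafcdaa
  22 |   2 | gbhedcegaceffadgafcdaa
  23 |   4 | hedcegaceffadgafcdaa

SA = [23, 22, 10, 15, 18, 3, 20, 11, 7, 0, 21, 6, 16, 5, 12, 8, 14, 19, 13, 1, 9, 17, 2, 4]
rank  pair      lcp
   1  s[23:],s[22:]  1  'a'
   2  s[22:],s[10:]  1  'a'
   3  s[10:],s[15:]  1  'a'
   4  s[15:],s[18:]  1  'a'
   5  s[18:],s[3:]  0  ''
   6  s[3:],s[20:]  0  ''
   7  s[20:],s[11:]  1  'c'
   8  s[11:],s[7:]  2  'ce'
   9  s[7:],s[0:]  1  'c'
  10  s[0:],s[21:]  0  ''
  11  s[21:],s[6:]  1  'd'
  12  s[6:],s[16:]  1  'd'
  13  s[16:],s[5:]  0  ''
  14  s[5:],s[12:]  1  'e'
  15  s[12:],s[8:]  1  'e'
  16  s[8:],s[14:]  0  ''
  17  s[14:],s[19:]  1  'f'
  18  s[19:],s[13:]  1  'f'
  19  s[13:],s[1:]  1  'f'
  20  s[1:],s[9:]  0  ''
  21  s[9:],s[17:]  2  'ga'
  22  s[17:],s[2:]  1  'g'
  23  s[2:],s[4:]  0  ''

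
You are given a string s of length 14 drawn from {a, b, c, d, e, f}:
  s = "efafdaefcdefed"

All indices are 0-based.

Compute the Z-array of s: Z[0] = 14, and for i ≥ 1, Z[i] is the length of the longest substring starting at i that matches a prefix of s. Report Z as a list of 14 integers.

[14, 0, 0, 0, 0, 0, 2, 0, 0, 0, 2, 0, 1, 0]

Z[0]=14
i=1: outside box; Z[1]=0
i=2: outside box; Z[2]=0
i=3: outside box; Z[3]=0
i=4: outside box; Z[4]=0
i=5: outside box; Z[5]=0
i=6: outside box; Z[6]=2 extend→box=[6,8)
i=7: min(r-i=1, Z[1]=0)=0; Z[7]=0
i=8: outside box; Z[8]=0
i=9: outside box; Z[9]=0
i=10: outside box; Z[10]=2 extend→box=[10,12)
i=11: min(r-i=1, Z[1]=0)=0; Z[11]=0
i=12: outside box; Z[12]=1 extend→box=[12,13)
i=13: outside box; Z[13]=0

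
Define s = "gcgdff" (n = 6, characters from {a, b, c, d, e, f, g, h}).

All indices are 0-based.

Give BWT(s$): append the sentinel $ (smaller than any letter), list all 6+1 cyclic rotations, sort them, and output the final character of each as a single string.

rank  rotation last
    0  $gcgdff  f
    1  cgdff$g  g
    2  dff$gcg  g
    3  f$gcgdf  f
    4  ff$gcgd  d
    5  gcgdff$  $
    6  gdff$gc  c

fggfd$c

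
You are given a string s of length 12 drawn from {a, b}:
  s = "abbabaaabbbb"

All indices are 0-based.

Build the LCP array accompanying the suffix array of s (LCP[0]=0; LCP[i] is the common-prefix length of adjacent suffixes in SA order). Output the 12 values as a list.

sorted suffixes:
  #0 SA[0]=5  'aaabbbb'
  #1 SA[1]=6  'aabbbb'
  #2 SA[2]=3  'abaaabbbb'
  #3 SA[3]=0  'abbabaaabbbb'
  #4 SA[4]=7  'abbbb'
  #5 SA[5]=11  'b'
  #6 SA[6]=4  'baaabbbb'
  #7 SA[7]=2  'babaaabbbb'
  #8 SA[8]=10  'bb'
  #9 SA[9]=1  'bbabaaabbbb'
  #10 SA[10]=9  'bbb'
  #11 SA[11]=8  'bbbb'

SA = [5, 6, 3, 0, 7, 11, 4, 2, 10, 1, 9, 8]
i: (SA[i-1],SA[i]) lcp shared
  1: (5,6) 2 'aa'
  2: (6,3) 1 'a'
  3: (3,0) 2 'ab'
  4: (0,7) 3 'abb'
  5: (7,11) 0 ''
  6: (11,4) 1 'b'
  7: (4,2) 2 'ba'
  8: (2,10) 1 'b'
  9: (10,1) 2 'bb'
  10: (1,9) 2 'bb'
  11: (9,8) 3 'bbb'

[0, 2, 1, 2, 3, 0, 1, 2, 1, 2, 2, 3]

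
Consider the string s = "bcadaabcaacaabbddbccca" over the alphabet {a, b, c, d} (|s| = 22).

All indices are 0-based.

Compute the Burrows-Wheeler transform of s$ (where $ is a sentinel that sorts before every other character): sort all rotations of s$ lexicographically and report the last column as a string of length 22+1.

rank  rotation                 last
    0  $bcadaabcaacaabbddbccca  a
    1  a$bcadaabcaacaabbddbccc  c
    2  aabbddbccca$bcadaabcaac  c
    3  aabcaacaabbddbccca$bcad  d
    4  aacaabbddbccca$bcadaabc  c
    5  abbddbccca$bcadaabcaaca  a
    6  abcaacaabbddbccca$bcada  a
    7  acaabbddbccca$bcadaabca  a
    8  adaabcaacaabbddbccca$bc  c
    9  bbddbccca$bcadaabcaacaa  a
   10  bcaacaabbddbccca$bcadaa  a
   11  bcadaabcaacaabbddbccca$  $
   12  bccca$bcadaabcaacaabbdd  d
   13  bddbccca$bcadaabcaacaab  b
   14  ca$bcadaabcaacaabbddbcc  c
   15  caabbddbccca$bcadaabcaa  a
   16  caacaabbddbccca$bcadaab  b
   17  cadaabcaacaabbddbccca$b  b
   18  cca$bcadaabcaacaabbddbc  c
   19  ccca$bcadaabcaacaabbddb  b
   20  daabcaacaabbddbccca$bca  a
   21  dbccca$bcadaabcaacaabbd  d
   22  ddbccca$bcadaabcaacaabb  b

accdcaaacaa$dbcabbcbadb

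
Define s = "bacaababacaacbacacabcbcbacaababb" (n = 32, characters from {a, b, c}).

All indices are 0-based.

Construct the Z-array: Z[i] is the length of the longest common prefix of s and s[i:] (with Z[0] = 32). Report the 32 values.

[32, 0, 0, 0, 0, 2, 0, 5, 0, 0, 0, 0, 0, 4, 0, 0, 0, 0, 0, 1, 0, 1, 0, 8, 0, 0, 0, 0, 2, 0, 1, 1]

Z[0]=32
i=1: outside box; Z[1]=0
i=2: outside box; Z[2]=0
i=3: outside box; Z[3]=0
i=4: outside box; Z[4]=0
i=5: outside box; Z[5]=2 grow→box=[5,7)
i=6: min(r-i=1, Z[1]=0)=0; Z[6]=0
i=7: outside box; Z[7]=5 grow→box=[7,12)
i=8: min(r-i=4, Z[1]=0)=0; Z[8]=0
i=9: min(r-i=3, Z[2]=0)=0; Z[9]=0
i=10: min(r-i=2, Z[3]=0)=0; Z[10]=0
i=11: min(r-i=1, Z[4]=0)=0; Z[11]=0
i=12: outside box; Z[12]=0
i=13: outside box; Z[13]=4 grow→box=[13,17)
i=14: min(r-i=3, Z[1]=0)=0; Z[14]=0
i=15: min(r-i=2, Z[2]=0)=0; Z[15]=0
i=16: min(r-i=1, Z[3]=0)=0; Z[16]=0
i=17: outside box; Z[17]=0
i=18: outside box; Z[18]=0
i=19: outside box; Z[19]=1 grow→box=[19,20)
i=20: outside box; Z[20]=0
i=21: outside box; Z[21]=1 grow→box=[21,22)
i=22: outside box; Z[22]=0
i=23: outside box; Z[23]=8 grow→box=[23,31)
i=24: min(r-i=7, Z[1]=0)=0; Z[24]=0
i=25: min(r-i=6, Z[2]=0)=0; Z[25]=0
i=26: min(r-i=5, Z[3]=0)=0; Z[26]=0
i=27: min(r-i=4, Z[4]=0)=0; Z[27]=0
i=28: min(r-i=3, Z[5]=2)=2; Z[28]=2
i=29: min(r-i=2, Z[6]=0)=0; Z[29]=0
i=30: min(r-i=1, Z[7]=5)=1; Z[30]=1
i=31: outside box; Z[31]=1 grow→box=[31,32)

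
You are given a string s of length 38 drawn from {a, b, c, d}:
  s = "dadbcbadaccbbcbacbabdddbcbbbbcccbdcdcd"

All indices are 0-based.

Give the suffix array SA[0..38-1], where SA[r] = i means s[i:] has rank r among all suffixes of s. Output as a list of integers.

rank | idx | suffix
   0 |  18 | abdddbcbbbbcccbdcdcd
   1 |  15 | acbabdddbcbbbbcccbdcdcd
   2 |   8 | accbbcbacbabdddbcbbbbcccbdcdcd
   3 |   6 | adaccbbcbacbabdddbcbbbbcccbdcdcd
   4 |   1 | adbcbadaccbbcbacbabdddbcbbbbcccbdcdcd
   5 |  17 | babdddbcbbbbcccbdcdcd
   6 |  14 | bacbabdddbcbbbbcccbdcdcd
   7 |   5 | badaccbbcbacbabdddbcbbbbcccbdcdcd
   8 |  25 | bbbbcccbdcdcd
   9 |  26 | bbbcccbdcdcd
  10 |  11 | bbcbacbabdddbcbbbbcccbdcdcd
  11 |  27 | bbcccbdcdcd
  12 |  12 | bcbacbabdddbcbbbbcccbdcdcd
  13 |   3 | bcbadaccbbcbacbabdddbcbbbbcccbdcdcd
  14 |  23 | bcbbbbcccbdcdcd
  15 |  28 | bcccbdcdcd
  16 |  32 | bdcdcd
  17 |  19 | bdddbcbbbbcccbdcdcd
  18 |  16 | cbabdddbcbbbbcccbdcdcd
  19 |  13 | cbacbabdddbcbbbbcccbdcdcd
  20 |   4 | cbadaccbbcbacbabdddbcbbbbcccbdcdcd
  21 |  24 | cbbbbcccbdcdcd
  22 |  10 | cbbcbacbabdddbcbbbbcccbdcdcd
  23 |  31 | cbdcdcd
  24 |   9 | ccbbcbacbabdddbcbbbbcccbdcdcd
  25 |  30 | ccbdcdcd
  26 |  29 | cccbdcdcd
  27 |  36 | cd
  28 |  34 | cdcd
  29 |  37 | d
  30 |   7 | daccbbcbacbabdddbcbbbbcccbdcdcd
  31 |   0 | dadbcbadaccbbcbacbabdddbcbbbbcccbdcdcd
  32 |   2 | dbcbadaccbbcbacbabdddbcbbbbcccbdcdcd
  33 |  22 | dbcbbbbcccbdcdcd
  34 |  35 | dcd
  35 |  33 | dcdcd
  36 |  21 | ddbcbbbbcccbdcdcd
  37 |  20 | dddbcbbbbcccbdcdcd

[18, 15, 8, 6, 1, 17, 14, 5, 25, 26, 11, 27, 12, 3, 23, 28, 32, 19, 16, 13, 4, 24, 10, 31, 9, 30, 29, 36, 34, 37, 7, 0, 2, 22, 35, 33, 21, 20]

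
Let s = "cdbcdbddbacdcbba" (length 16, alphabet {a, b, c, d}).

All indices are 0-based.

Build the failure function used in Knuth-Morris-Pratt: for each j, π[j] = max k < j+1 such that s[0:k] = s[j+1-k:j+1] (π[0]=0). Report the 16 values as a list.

[0, 0, 0, 1, 2, 3, 0, 0, 0, 0, 1, 2, 1, 0, 0, 0]

π[0] = 0
j=1 s[j]='d': π[1]=0 (border '')
j=2 s[j]='b': π[2]=0 (border '')
j=3 s[j]='c': π[3]=1 (border 'c')
j=4 s[j]='d': π[4]=2 (border 'cd')
j=5 s[j]='b': π[5]=3 (border 'cdb')
j=6 s[j]='d': k: 3→0; π[6]=0 (border '')
j=7 s[j]='d': π[7]=0 (border '')
j=8 s[j]='b': π[8]=0 (border '')
j=9 s[j]='a': π[9]=0 (border '')
j=10 s[j]='c': π[10]=1 (border 'c')
j=11 s[j]='d': π[11]=2 (border 'cd')
j=12 s[j]='c': k: 2→0; π[12]=1 (border 'c')
j=13 s[j]='b': k: 1→0; π[13]=0 (border '')
j=14 s[j]='b': π[14]=0 (border '')
j=15 s[j]='a': π[15]=0 (border '')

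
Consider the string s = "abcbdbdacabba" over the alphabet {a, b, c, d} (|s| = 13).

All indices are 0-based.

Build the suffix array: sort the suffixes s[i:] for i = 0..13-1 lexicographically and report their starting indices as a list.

[12, 9, 0, 7, 11, 10, 1, 5, 3, 8, 2, 6, 4]

sorted suffixes:
  #0 SA[0]=12  'a'
  #1 SA[1]=9  'abba'
  #2 SA[2]=0  'abcbdbdacabba'
  #3 SA[3]=7  'acabba'
  #4 SA[4]=11  'ba'
  #5 SA[5]=10  'bba'
  #6 SA[6]=1  'bcbdbdacabba'
  #7 SA[7]=5  'bdacabba'
  #8 SA[8]=3  'bdbdacabba'
  #9 SA[9]=8  'cabba'
  #10 SA[10]=2  'cbdbdacabba'
  #11 SA[11]=6  'dacabba'
  #12 SA[12]=4  'dbdacabba'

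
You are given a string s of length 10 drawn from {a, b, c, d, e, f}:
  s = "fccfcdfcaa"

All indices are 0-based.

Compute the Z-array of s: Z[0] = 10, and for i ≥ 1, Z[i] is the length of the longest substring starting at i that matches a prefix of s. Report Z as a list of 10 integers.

Z[0]=10
i=1: fresh scan; Z[1]=0
i=2: fresh scan; Z[2]=0
i=3: fresh scan; Z[3]=2 grow→box=[3,5)
i=4: min(r-i=1, Z[1]=0)=0; Z[4]=0
i=5: fresh scan; Z[5]=0
i=6: fresh scan; Z[6]=2 grow→box=[6,8)
i=7: min(r-i=1, Z[1]=0)=0; Z[7]=0
i=8: fresh scan; Z[8]=0
i=9: fresh scan; Z[9]=0

[10, 0, 0, 2, 0, 0, 2, 0, 0, 0]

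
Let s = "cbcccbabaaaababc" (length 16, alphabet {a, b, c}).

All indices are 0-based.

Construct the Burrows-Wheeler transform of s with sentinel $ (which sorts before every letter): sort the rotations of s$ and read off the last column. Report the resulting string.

rank  rotation           last
    0  $cbcccbabaaaababc  c
    1  aaaababc$cbcccbab  b
    2  aaababc$cbcccbaba  a
    3  aababc$cbcccbabaa  a
    4  abaaaababc$cbcccb  b
    5  ababc$cbcccbabaaa  a
    6  abc$cbcccbabaaaab  b
    7  baaaababc$cbcccba  a
    8  babaaaababc$cbccc  c
    9  babc$cbcccbabaaaa  a
   10  bc$cbcccbabaaaaba  a
   11  bcccbabaaaababc$c  c
   12  c$cbcccbabaaaabab  b
   13  cbabaaaababc$cbcc  c
   14  cbcccbabaaaababc$  $
   15  ccbabaaaababc$cbc  c
   16  cccbabaaaababc$cb  b

cbaababacaacbc$cb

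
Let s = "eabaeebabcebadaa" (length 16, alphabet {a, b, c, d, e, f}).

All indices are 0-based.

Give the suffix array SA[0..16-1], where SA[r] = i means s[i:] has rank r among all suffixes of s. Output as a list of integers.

[15, 14, 1, 7, 12, 3, 6, 11, 2, 8, 9, 13, 0, 5, 10, 4]

rank→(start, suffix):
  0 → (15, 'a')
  1 → (14, 'aa')
  2 → (1, 'abaeebabcebadaa')
  3 → (7, 'abcebadaa')
  4 → (12, 'adaa')
  5 → (3, 'aeebabcebadaa')
  6 → (6, 'babcebadaa')
  7 → (11, 'badaa')
  8 → (2, 'baeebabcebadaa')
  9 → (8, 'bcebadaa')
  10 → (9, 'cebadaa')
  11 → (13, 'daa')
  12 → (0, 'eabaeebabcebadaa')
  13 → (5, 'ebabcebadaa')
  14 → (10, 'ebadaa')
  15 → (4, 'eebabcebadaa')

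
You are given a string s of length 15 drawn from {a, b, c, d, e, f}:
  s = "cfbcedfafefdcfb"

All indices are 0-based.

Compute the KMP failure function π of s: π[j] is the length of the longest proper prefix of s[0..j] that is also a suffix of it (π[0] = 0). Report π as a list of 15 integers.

[0, 0, 0, 1, 0, 0, 0, 0, 0, 0, 0, 0, 1, 2, 3]

π[0] = 0
j=1 s[j]='f': π[1]=0 (border '')
j=2 s[j]='b': π[2]=0 (border '')
j=3 s[j]='c': π[3]=1 (border 'c')
j=4 s[j]='e': k: 1→0; π[4]=0 (border '')
j=5 s[j]='d': π[5]=0 (border '')
j=6 s[j]='f': π[6]=0 (border '')
j=7 s[j]='a': π[7]=0 (border '')
j=8 s[j]='f': π[8]=0 (border '')
j=9 s[j]='e': π[9]=0 (border '')
j=10 s[j]='f': π[10]=0 (border '')
j=11 s[j]='d': π[11]=0 (border '')
j=12 s[j]='c': π[12]=1 (border 'c')
j=13 s[j]='f': π[13]=2 (border 'cf')
j=14 s[j]='b': π[14]=3 (border 'cfb')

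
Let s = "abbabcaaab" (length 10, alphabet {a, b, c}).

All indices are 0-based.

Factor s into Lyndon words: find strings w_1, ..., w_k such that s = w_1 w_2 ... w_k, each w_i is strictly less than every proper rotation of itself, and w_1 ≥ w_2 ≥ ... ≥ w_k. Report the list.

emit factor 1: 'abbabc' (i=0, period=6)
emit factor 2: 'aaab' (i=6, period=4)

["abbabc", "aaab"]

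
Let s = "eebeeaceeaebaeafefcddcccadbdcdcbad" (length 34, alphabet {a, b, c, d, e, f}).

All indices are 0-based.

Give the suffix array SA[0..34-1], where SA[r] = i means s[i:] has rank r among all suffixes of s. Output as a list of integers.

rank→(start, suffix):
  0 → (5, 'aceeaebaeafefcddcccadbdcdcbad')
  1 → (32, 'ad')
  2 → (24, 'adbdcdcbad')
  3 → (12, 'aeafefcddcccadbdcdcbad')
  4 → (9, 'aebaeafefcddcccadbdcdcbad')
  5 → (14, 'afefcddcccadbdcdcbad')
  6 → (31, 'bad')
  7 → (11, 'baeafefcddcccadbdcdcbad')
  8 → (26, 'bdcdcbad')
  9 → (2, 'beeaceeaebaeafefcddcccadbdcdcbad')
  10 → (23, 'cadbdcdcbad')
  11 → (30, 'cbad')
  12 → (22, 'ccadbdcdcbad')
  13 → (21, 'cccadbdcdcbad')
  14 → (28, 'cdcbad')
  15 → (18, 'cddcccadbdcdcbad')
  16 → (6, 'ceeaebaeafefcddcccadbdcdcbad')
  17 → (33, 'd')
  18 → (25, 'dbdcdcbad')
  19 → (29, 'dcbad')
  20 → (20, 'dcccadbdcdcbad')
  21 → (27, 'dcdcbad')
  22 → (19, 'ddcccadbdcdcbad')
  23 → (4, 'eaceeaebaeafefcddcccadbdcdcbad')
  24 → (8, 'eaebaeafefcddcccadbdcdcbad')
  25 → (13, 'eafefcddcccadbdcdcbad')
  26 → (10, 'ebaeafefcddcccadbdcdcbad')
  27 → (1, 'ebeeaceeaebaeafefcddcccadbdcdcbad')
  28 → (3, 'eeaceeaebaeafefcddcccadbdcdcbad')
  29 → (7, 'eeaebaeafefcddcccadbdcdcbad')
  30 → (0, 'eebeeaceeaebaeafefcddcccadbdcdcbad')
  31 → (16, 'efcddcccadbdcdcbad')
  32 → (17, 'fcddcccadbdcdcbad')
  33 → (15, 'fefcddcccadbdcdcbad')

[5, 32, 24, 12, 9, 14, 31, 11, 26, 2, 23, 30, 22, 21, 28, 18, 6, 33, 25, 29, 20, 27, 19, 4, 8, 13, 10, 1, 3, 7, 0, 16, 17, 15]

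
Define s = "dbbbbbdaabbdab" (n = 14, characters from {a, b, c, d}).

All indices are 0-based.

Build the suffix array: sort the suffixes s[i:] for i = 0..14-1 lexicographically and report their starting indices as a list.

sorted suffixes:
  #0 SA[0]=7  'aabbdab'
  #1 SA[1]=12  'ab'
  #2 SA[2]=8  'abbdab'
  #3 SA[3]=13  'b'
  #4 SA[4]=1  'bbbbbdaabbdab'
  #5 SA[5]=2  'bbbbdaabbdab'
  #6 SA[6]=3  'bbbdaabbdab'
  #7 SA[7]=4  'bbdaabbdab'
  #8 SA[8]=9  'bbdab'
  #9 SA[9]=5  'bdaabbdab'
  #10 SA[10]=10  'bdab'
  #11 SA[11]=6  'daabbdab'
  #12 SA[12]=11  'dab'
  #13 SA[13]=0  'dbbbbbdaabbdab'

[7, 12, 8, 13, 1, 2, 3, 4, 9, 5, 10, 6, 11, 0]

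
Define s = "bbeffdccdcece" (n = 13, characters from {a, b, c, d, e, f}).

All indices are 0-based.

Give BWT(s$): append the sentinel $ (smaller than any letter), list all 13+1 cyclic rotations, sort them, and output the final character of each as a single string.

rank  rotation        last
    0  $bbeffdccdcece  e
    1  bbeffdccdcece$  $
    2  beffdccdcece$b  b
    3  ccdcece$bbeffd  d
    4  cdcece$bbeffdc  c
    5  ce$bbeffdccdce  e
    6  cece$bbeffdccd  d
    7  dccdcece$bbeff  f
    8  dcece$bbeffdcc  c
    9  e$bbeffdccdcec  c
   10  ece$bbeffdccdc  c
   11  effdccdcece$bb  b
   12  fdccdcece$bbef  f
   13  ffdccdcece$bbe  e

e$bdcedfcccbfe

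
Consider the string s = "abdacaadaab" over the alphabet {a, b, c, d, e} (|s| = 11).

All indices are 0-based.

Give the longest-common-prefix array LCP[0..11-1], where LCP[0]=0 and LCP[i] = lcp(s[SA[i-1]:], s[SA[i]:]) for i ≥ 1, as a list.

[0, 2, 1, 2, 1, 1, 0, 1, 0, 0, 2]

rank | idx | suffix
   0 |   8 | aab
   1 |   5 | aadaab
   2 |   9 | ab
   3 |   0 | abdacaadaab
   4 |   3 | acaadaab
   5 |   6 | adaab
   6 |  10 | b
   7 |   1 | bdacaadaab
   8 |   4 | caadaab
   9 |   7 | daab
  10 |   2 | dacaadaab

SA = [8, 5, 9, 0, 3, 6, 10, 1, 4, 7, 2]
rank  pair      lcp
   1  s[8:],s[5:]  2  'aa'
   2  s[5:],s[9:]  1  'a'
   3  s[9:],s[0:]  2  'ab'
   4  s[0:],s[3:]  1  'a'
   5  s[3:],s[6:]  1  'a'
   6  s[6:],s[10:]  0  ''
   7  s[10:],s[1:]  1  'b'
   8  s[1:],s[4:]  0  ''
   9  s[4:],s[7:]  0  ''
  10  s[7:],s[2:]  2  'da'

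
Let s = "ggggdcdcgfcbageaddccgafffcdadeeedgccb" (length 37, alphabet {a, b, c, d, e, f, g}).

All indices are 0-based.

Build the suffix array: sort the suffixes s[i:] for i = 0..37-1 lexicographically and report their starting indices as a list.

[15, 27, 21, 12, 36, 11, 35, 10, 34, 18, 25, 5, 19, 7, 26, 17, 4, 6, 16, 28, 32, 14, 31, 30, 29, 9, 24, 23, 22, 20, 33, 3, 13, 8, 2, 1, 0]

sorted suffixes:
  #0 SA[0]=15  'addccgafffcdadeeedgccb'
  #1 SA[1]=27  'adeeedgccb'
  #2 SA[2]=21  'afffcdadeeedgccb'
  #3 SA[3]=12  'ageaddccgafffcdadeeedgccb'
  #4 SA[4]=36  'b'
  #5 SA[5]=11  'bageaddccgafffcdadeeedgccb'
  #6 SA[6]=35  'cb'
  #7 SA[7]=10  'cbageaddccgafffcdadeeedgccb'
  #8 SA[8]=34  'ccb'
  #9 SA[9]=18  'ccgafffcdadeeedgccb'
  #10 SA[10]=25  'cdadeeedgccb'
  #11 SA[11]=5  'cdcgfcbageaddccgafffcdadeeedgccb'
  #12 SA[12]=19  'cgafffcdadeeedgccb'
  #13 SA[13]=7  'cgfcbageaddccgafffcdadeeedgccb'
  #14 SA[14]=26  'dadeeedgccb'
  #15 SA[15]=17  'dccgafffcdadeeedgccb'
  #16 SA[16]=4  'dcdcgfcbageaddccgafffcdadeeedgccb'
  #17 SA[17]=6  'dcgfcbageaddccgafffcdadeeedgccb'
  #18 SA[18]=16  'ddccgafffcdadeeedgccb'
  #19 SA[19]=28  'deeedgccb'
  #20 SA[20]=32  'dgccb'
  #21 SA[21]=14  'eaddccgafffcdadeeedgccb'
  #22 SA[22]=31  'edgccb'
  #23 SA[23]=30  'eedgccb'
  #24 SA[24]=29  'eeedgccb'
  #25 SA[25]=9  'fcbageaddccgafffcdadeeedgccb'
  #26 SA[26]=24  'fcdadeeedgccb'
  #27 SA[27]=23  'ffcdadeeedgccb'
  #28 SA[28]=22  'fffcdadeeedgccb'
  #29 SA[29]=20  'gafffcdadeeedgccb'
  #30 SA[30]=33  'gccb'
  #31 SA[31]=3  'gdcdcgfcbageaddccgafffcdadeeedgccb'
  #32 SA[32]=13  'geaddccgafffcdadeeedgccb'
  #33 SA[33]=8  'gfcbageaddccgafffcdadeeedgccb'
  #34 SA[34]=2  'ggdcdcgfcbageaddccgafffcdadeeedgccb'
  #35 SA[35]=1  'gggdcdcgfcbageaddccgafffcdadeeedgccb'
  #36 SA[36]=0  'ggggdcdcgfcbageaddccgafffcdadeeedgccb'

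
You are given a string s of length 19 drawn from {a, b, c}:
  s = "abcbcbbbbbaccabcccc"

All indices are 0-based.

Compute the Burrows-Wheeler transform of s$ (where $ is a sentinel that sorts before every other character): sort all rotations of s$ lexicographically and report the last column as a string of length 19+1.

rank  rotation              last
    0  $abcbcbbbbbaccabcccc  c
    1  abcbcbbbbbaccabcccc$  $
    2  abcccc$abcbcbbbbbacc  c
    3  accabcccc$abcbcbbbbb  b
    4  baccabcccc$abcbcbbbb  b
    5  bbaccabcccc$abcbcbbb  b
    6  bbbaccabcccc$abcbcbb  b
    7  bbbbaccabcccc$abcbcb  b
    8  bbbbbaccabcccc$abcbc  c
    9  bcbbbbbaccabcccc$abc  c
   10  bcbcbbbbbaccabcccc$a  a
   11  bcccc$abcbcbbbbbacca  a
   12  c$abcbcbbbbbaccabccc  c
   13  cabcccc$abcbcbbbbbac  c
   14  cbbbbbaccabcccc$abcb  b
   15  cbcbbbbbaccabcccc$ab  b
   16  cc$abcbcbbbbbaccabcc  c
   17  ccabcccc$abcbcbbbbba  a
   18  ccc$abcbcbbbbbaccabc  c
   19  cccc$abcbcbbbbbaccab  b

c$cbbbbbccaaccbbcacb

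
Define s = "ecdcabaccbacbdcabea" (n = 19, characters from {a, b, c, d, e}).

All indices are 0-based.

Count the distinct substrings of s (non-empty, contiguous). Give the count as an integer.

166

rank | idx | suffix
   0 |  18 | a
   1 |   4 | abaccbacbdcabea
   2 |  15 | abea
   3 |  10 | acbdcabea
   4 |   6 | accbacbdcabea
   5 |   9 | bacbdcabea
   6 |   5 | baccbacbdcabea
   7 |  12 | bdcabea
   8 |  16 | bea
   9 |   3 | cabaccbacbdcabea
  10 |  14 | cabea
  11 |   8 | cbacbdcabea
  12 |  11 | cbdcabea
  13 |   7 | ccbacbdcabea
  14 |   1 | cdcabaccbacbdcabea
  15 |   2 | dcabaccbacbdcabea
  16 |  13 | dcabea
  17 |  17 | ea
  18 |   0 | ecdcabaccbacbdcabea

SA = [18, 4, 15, 10, 6, 9, 5, 12, 16, 3, 14, 8, 11, 7, 1, 2, 13, 17, 0]
i: (SA[i-1],SA[i]) lcp shared
  1: (18,4) 1 'a'
  2: (4,15) 2 'ab'
  3: (15,10) 1 'a'
  4: (10,6) 2 'ac'
  5: (6,9) 0 ''
  6: (9,5) 3 'bac'
  7: (5,12) 1 'b'
  8: (12,16) 1 'b'
  9: (16,3) 0 ''
  10: (3,14) 3 'cab'
  11: (14,8) 1 'c'
  12: (8,11) 2 'cb'
  13: (11,7) 1 'c'
  14: (7,1) 1 'c'
  15: (1,2) 0 ''
  16: (2,13) 4 'dcab'
  17: (13,17) 0 ''
  18: (17,0) 1 'e'

n(n+1)/2 = 19·20/2 = 190
Σ LCP = 0 + 1 + 2 + 1 + 2 + 0 + 3 + 1 + 1 + 0 + 3 + 1 + 2 + 1 + 1 + 0 + 4 + 0 + 1 = 24
distinct = 190 − 24 = 166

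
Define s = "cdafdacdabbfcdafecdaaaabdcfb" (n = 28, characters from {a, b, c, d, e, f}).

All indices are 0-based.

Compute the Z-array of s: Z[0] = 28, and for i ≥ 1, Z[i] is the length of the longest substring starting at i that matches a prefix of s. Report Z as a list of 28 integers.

[28, 0, 0, 0, 0, 0, 3, 0, 0, 0, 0, 0, 4, 0, 0, 0, 0, 3, 0, 0, 0, 0, 0, 0, 0, 1, 0, 0]

Z[0]=28
i=1: i≥r, start 0; Z[1]=0
i=2: i≥r, start 0; Z[2]=0
i=3: i≥r, start 0; Z[3]=0
i=4: i≥r, start 0; Z[4]=0
i=5: i≥r, start 0; Z[5]=0
i=6: i≥r, start 0; Z[6]=3 grow→box=[6,9)
i=7: min(r-i=2, Z[1]=0)=0; Z[7]=0
i=8: min(r-i=1, Z[2]=0)=0; Z[8]=0
i=9: i≥r, start 0; Z[9]=0
i=10: i≥r, start 0; Z[10]=0
i=11: i≥r, start 0; Z[11]=0
i=12: i≥r, start 0; Z[12]=4 grow→box=[12,16)
i=13: min(r-i=3, Z[1]=0)=0; Z[13]=0
i=14: min(r-i=2, Z[2]=0)=0; Z[14]=0
i=15: min(r-i=1, Z[3]=0)=0; Z[15]=0
i=16: i≥r, start 0; Z[16]=0
i=17: i≥r, start 0; Z[17]=3 grow→box=[17,20)
i=18: min(r-i=2, Z[1]=0)=0; Z[18]=0
i=19: min(r-i=1, Z[2]=0)=0; Z[19]=0
i=20: i≥r, start 0; Z[20]=0
i=21: i≥r, start 0; Z[21]=0
i=22: i≥r, start 0; Z[22]=0
i=23: i≥r, start 0; Z[23]=0
i=24: i≥r, start 0; Z[24]=0
i=25: i≥r, start 0; Z[25]=1 grow→box=[25,26)
i=26: i≥r, start 0; Z[26]=0
i=27: i≥r, start 0; Z[27]=0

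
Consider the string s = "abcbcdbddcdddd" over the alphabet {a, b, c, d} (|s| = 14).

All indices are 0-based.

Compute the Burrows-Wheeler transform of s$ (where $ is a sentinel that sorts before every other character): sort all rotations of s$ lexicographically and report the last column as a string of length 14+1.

d$acdbbddcddbdc

rank  rotation         last
    0  $abcbcdbddcdddd  d
    1  abcbcdbddcdddd$  $
    2  bcbcdbddcdddd$a  a
    3  bcdbddcdddd$abc  c
    4  bddcdddd$abcbcd  d
    5  cbcdbddcdddd$ab  b
    6  cdbddcdddd$abcb  b
    7  cdddd$abcbcdbdd  d
    8  d$abcbcdbddcddd  d
    9  dbddcdddd$abcbc  c
   10  dcdddd$abcbcdbd  d
   11  dd$abcbcdbddcdd  d
   12  ddcdddd$abcbcdb  b
   13  ddd$abcbcdbddcd  d
   14  dddd$abcbcdbddc  c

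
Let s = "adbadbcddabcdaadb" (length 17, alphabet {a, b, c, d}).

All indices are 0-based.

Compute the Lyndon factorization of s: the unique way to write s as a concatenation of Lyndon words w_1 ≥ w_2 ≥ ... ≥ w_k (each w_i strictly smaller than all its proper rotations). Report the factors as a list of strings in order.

emit factor 1: 'adbadbcdd' (i=0, period=9)
emit factor 2: 'abcd' (i=9, period=4)
emit factor 3: 'aadb' (i=13, period=4)

["adbadbcdd", "abcd", "aadb"]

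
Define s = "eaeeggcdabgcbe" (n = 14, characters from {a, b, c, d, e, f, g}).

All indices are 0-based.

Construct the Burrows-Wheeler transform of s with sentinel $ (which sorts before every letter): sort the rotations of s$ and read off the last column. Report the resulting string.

edecaggcb$aebge

rank  rotation         last
    0  $eaeeggcdabgcbe  e
    1  abgcbe$eaeeggcd  d
    2  aeeggcdabgcbe$e  e
    3  be$eaeeggcdabgc  c
    4  bgcbe$eaeeggcda  a
    5  cbe$eaeeggcdabg  g
    6  cdabgcbe$eaeegg  g
    7  dabgcbe$eaeeggc  c
    8  e$eaeeggcdabgcb  b
    9  eaeeggcdabgcbe$  $
   10  eeggcdabgcbe$ea  a
   11  eggcdabgcbe$eae  e
   12  gcbe$eaeeggcdab  b
   13  gcdabgcbe$eaeeg  g
   14  ggcdabgcbe$eaee  e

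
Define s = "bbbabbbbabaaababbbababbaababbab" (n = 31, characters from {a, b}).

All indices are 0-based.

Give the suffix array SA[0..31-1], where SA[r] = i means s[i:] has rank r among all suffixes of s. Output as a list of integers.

rank | idx | suffix
   0 |  10 | aaababbbababbaababbab
   1 |  23 | aababbab
   2 |  11 | aababbbababbaababbab
   3 |  29 | ab
   4 |   8 | abaaababbbababbaababbab
   5 |  18 | ababbaababbab
   6 |  24 | ababbab
   7 |  12 | ababbbababbaababbab
   8 |  20 | abbaababbab
   9 |  26 | abbab
  10 |  14 | abbbababbaababbab
  11 |   3 | abbbbabaaababbbababbaababbab
  12 |  30 | b
  13 |   9 | baaababbbababbaababbab
  14 |  22 | baababbab
  15 |  28 | bab
  16 |   7 | babaaababbbababbaababbab
  17 |  17 | bababbaababbab
  18 |  19 | babbaababbab
  19 |  25 | babbab
  20 |  13 | babbbababbaababbab
  21 |   2 | babbbbabaaababbbababbaababbab
  22 |  21 | bbaababbab
  23 |  27 | bbab
  24 |   6 | bbabaaababbbababbaababbab
  25 |  16 | bbababbaababbab
  26 |   1 | bbabbbbabaaababbbababbaababbab
  27 |   5 | bbbabaaababbbababbaababbab
  28 |  15 | bbbababbaababbab
  29 |   0 | bbbabbbbabaaababbbababbaababbab
  30 |   4 | bbbbabaaababbbababbaababbab

[10, 23, 11, 29, 8, 18, 24, 12, 20, 26, 14, 3, 30, 9, 22, 28, 7, 17, 19, 25, 13, 2, 21, 27, 6, 16, 1, 5, 15, 0, 4]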